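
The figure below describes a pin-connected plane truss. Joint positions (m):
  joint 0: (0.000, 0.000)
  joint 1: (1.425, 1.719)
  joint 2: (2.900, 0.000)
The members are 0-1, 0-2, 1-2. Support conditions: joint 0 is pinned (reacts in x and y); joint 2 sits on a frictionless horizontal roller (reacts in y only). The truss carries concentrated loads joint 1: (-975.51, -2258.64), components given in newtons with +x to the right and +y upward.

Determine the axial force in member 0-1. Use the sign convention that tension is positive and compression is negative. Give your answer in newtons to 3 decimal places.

-2243.277

N=3 nodes, M=3 members, R=3 reactions → 2N=6, M+R=6
member 0 (0-1): L=2.2328, (cx,cy)=(0.6382,0.7699)
member 1 (0-2): L=2.9000, (cx,cy)=(1.0000,0.0000)
member 2 (1-2): L=2.2651, (cx,cy)=(0.6512,-0.7589)
solve A·x = −loads:
  F[0-1] = -2243.2768 N (compression)
  F[0-2] = +456.1491 N (tension)
  F[1-2] = -700.4841 N (compression)
  Rx@0 = +975.5100 N
  Ry@0 = +1727.0330 N
  Ry@2 = +531.6070 N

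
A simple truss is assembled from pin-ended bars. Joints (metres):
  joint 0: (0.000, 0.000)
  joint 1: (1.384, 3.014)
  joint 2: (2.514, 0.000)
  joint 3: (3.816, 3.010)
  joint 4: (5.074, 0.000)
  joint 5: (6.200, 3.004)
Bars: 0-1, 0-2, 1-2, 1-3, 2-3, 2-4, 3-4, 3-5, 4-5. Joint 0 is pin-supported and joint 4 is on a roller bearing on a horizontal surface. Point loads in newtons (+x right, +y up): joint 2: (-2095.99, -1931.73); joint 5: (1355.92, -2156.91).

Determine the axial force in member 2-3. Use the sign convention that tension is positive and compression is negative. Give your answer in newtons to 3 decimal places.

N=6 nodes, M=9 members, R=3 reactions → 2N=12, M+R=12
member 0 (0-1): L=3.3166, (cx,cy)=(0.4173,0.9088)
member 1 (0-2): L=2.5140, (cx,cy)=(1.0000,0.0000)
member 2 (1-2): L=3.2189, (cx,cy)=(0.3511,-0.9364)
member 3 (1-3): L=2.4320, (cx,cy)=(1.0000,-0.0016)
member 4 (2-3): L=3.2795, (cx,cy)=(0.3970,0.9178)
member 5 (2-4): L=2.5600, (cx,cy)=(1.0000,0.0000)
member 6 (3-4): L=3.2623, (cx,cy)=(0.3856,-0.9227)
member 7 (3-5): L=2.3840, (cx,cy)=(1.0000,-0.0025)
member 8 (4-5): L=3.2081, (cx,cy)=(0.3510,0.9364)
solve A·x = −loads:
  F[0-1] = +337.5847 N (tension)
  F[0-2] = -880.9435 N (compression)
  F[1-2] = -328.0891 N (compression)
  F[1-3] = +256.0513 N (tension)
  F[2-3] = +2439.4217 N (tension)
  F[2-4] = +131.3983 N (tension)
  F[3-4] = -2432.0560 N (compression)
  F[3-5] = +2162.3692 N (tension)
  F[4-5] = -2297.6429 N (compression)
  Rx@0 = +740.0700 N
  Ry@0 = -306.7867 N
  Ry@4 = +4395.4267 N

2439.422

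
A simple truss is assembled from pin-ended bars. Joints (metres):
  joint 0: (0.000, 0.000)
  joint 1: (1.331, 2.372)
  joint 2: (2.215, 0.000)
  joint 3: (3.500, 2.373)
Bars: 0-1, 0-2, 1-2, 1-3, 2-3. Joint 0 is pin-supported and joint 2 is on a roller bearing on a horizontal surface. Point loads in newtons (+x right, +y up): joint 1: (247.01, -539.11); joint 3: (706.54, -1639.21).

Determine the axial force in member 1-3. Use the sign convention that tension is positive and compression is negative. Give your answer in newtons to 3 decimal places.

N=4 nodes, M=5 members, R=3 reactions → 2N=8, M+R=8
member 0 (0-1): L=2.7199, (cx,cy)=(0.4894,0.8721)
member 1 (0-2): L=2.2150, (cx,cy)=(1.0000,0.0000)
member 2 (1-2): L=2.5314, (cx,cy)=(0.3492,-0.9370)
member 3 (1-3): L=2.1690, (cx,cy)=(1.0000,0.0005)
member 4 (2-3): L=2.6986, (cx,cy)=(0.4762,0.8794)
solve A·x = −loads:
  F[0-1] = +2015.0126 N (tension)
  F[0-2] = -32.5030 N (compression)
  F[1-2] = -2449.8789 N (compression)
  F[1-3] = +1594.5846 N (tension)
  F[2-3] = -1864.9512 N (compression)
  Rx@0 = -953.5500 N
  Ry@0 = -1757.2635 N
  Ry@2 = +3935.5835 N

1594.585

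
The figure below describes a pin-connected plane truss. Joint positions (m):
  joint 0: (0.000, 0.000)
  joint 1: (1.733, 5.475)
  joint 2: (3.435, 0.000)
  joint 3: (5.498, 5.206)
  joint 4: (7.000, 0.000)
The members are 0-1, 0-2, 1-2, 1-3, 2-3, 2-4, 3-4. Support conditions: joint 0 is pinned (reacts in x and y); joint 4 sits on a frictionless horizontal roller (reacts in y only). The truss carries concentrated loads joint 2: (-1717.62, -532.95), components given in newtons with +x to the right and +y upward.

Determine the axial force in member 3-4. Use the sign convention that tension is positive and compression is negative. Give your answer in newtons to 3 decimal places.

-272.193

N=5 nodes, M=7 members, R=3 reactions → 2N=10, M+R=10
member 0 (0-1): L=5.7427, (cx,cy)=(0.3018,0.9534)
member 1 (0-2): L=3.4350, (cx,cy)=(1.0000,0.0000)
member 2 (1-2): L=5.7334, (cx,cy)=(0.2969,-0.9549)
member 3 (1-3): L=3.7746, (cx,cy)=(0.9975,-0.0713)
member 4 (2-3): L=5.5999, (cx,cy)=(0.3684,0.9297)
member 5 (2-4): L=3.5650, (cx,cy)=(1.0000,0.0000)
member 6 (3-4): L=5.4183, (cx,cy)=(0.2772,-0.9608)
solve A·x = −loads:
  F[0-1] = -284.6964 N (compression)
  F[0-2] = -1631.7063 N (compression)
  F[1-2] = +297.2670 N (tension)
  F[1-3] = -174.6027 N (compression)
  F[2-3] = +267.9272 N (tension)
  F[2-4] = +75.4538 N (tension)
  F[3-4] = -272.1933 N (compression)
  Rx@0 = +1717.6200 N
  Ry@0 = +271.4238 N
  Ry@4 = +261.5262 N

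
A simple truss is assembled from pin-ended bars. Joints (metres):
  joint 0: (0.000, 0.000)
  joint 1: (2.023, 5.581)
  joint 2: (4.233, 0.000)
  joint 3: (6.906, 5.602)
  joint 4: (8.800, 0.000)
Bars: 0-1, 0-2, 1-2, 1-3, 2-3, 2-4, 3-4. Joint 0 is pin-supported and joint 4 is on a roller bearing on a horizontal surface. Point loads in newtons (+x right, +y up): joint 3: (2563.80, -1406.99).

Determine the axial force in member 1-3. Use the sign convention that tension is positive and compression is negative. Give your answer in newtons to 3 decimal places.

N=5 nodes, M=7 members, R=3 reactions → 2N=10, M+R=10
member 0 (0-1): L=5.9363, (cx,cy)=(0.3408,0.9401)
member 1 (0-2): L=4.2330, (cx,cy)=(1.0000,0.0000)
member 2 (1-2): L=6.0026, (cx,cy)=(0.3682,-0.9298)
member 3 (1-3): L=4.8830, (cx,cy)=(1.0000,0.0043)
member 4 (2-3): L=6.2070, (cx,cy)=(0.4306,0.9025)
member 5 (2-4): L=4.5670, (cx,cy)=(1.0000,0.0000)
member 6 (3-4): L=5.9135, (cx,cy)=(0.3203,-0.9473)
solve A·x = −loads:
  F[0-1] = +1413.9023 N (tension)
  F[0-2] = +2081.9667 N (tension)
  F[1-2] = -1425.0383 N (compression)
  F[1-3] = +1006.5010 N (tension)
  F[2-3] = +1468.0396 N (tension)
  F[2-4] = +925.1115 N (tension)
  F[3-4] = -2888.4157 N (compression)
  Rx@0 = -2563.8000 N
  Ry@0 = -1329.2692 N
  Ry@4 = +2736.2592 N

1006.501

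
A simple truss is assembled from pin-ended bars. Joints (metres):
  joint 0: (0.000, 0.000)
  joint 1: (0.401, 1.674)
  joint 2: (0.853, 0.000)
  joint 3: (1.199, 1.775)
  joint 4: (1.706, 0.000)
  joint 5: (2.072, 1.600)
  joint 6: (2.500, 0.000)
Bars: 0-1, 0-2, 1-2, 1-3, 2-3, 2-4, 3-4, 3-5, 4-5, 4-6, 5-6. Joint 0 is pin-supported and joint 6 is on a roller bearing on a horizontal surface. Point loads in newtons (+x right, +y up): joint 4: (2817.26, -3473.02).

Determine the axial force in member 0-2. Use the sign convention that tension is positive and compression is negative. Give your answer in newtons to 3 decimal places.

3081.487

N=7 nodes, M=11 members, R=3 reactions → 2N=14, M+R=14
member 0 (0-1): L=1.7214, (cx,cy)=(0.2330,0.9725)
member 1 (0-2): L=0.8530, (cx,cy)=(1.0000,0.0000)
member 2 (1-2): L=1.7339, (cx,cy)=(0.2607,-0.9654)
member 3 (1-3): L=0.8044, (cx,cy)=(0.9921,0.1256)
member 4 (2-3): L=1.8084, (cx,cy)=(0.1913,0.9815)
member 5 (2-4): L=0.8530, (cx,cy)=(1.0000,0.0000)
member 6 (3-4): L=1.8460, (cx,cy)=(0.2746,-0.9615)
member 7 (3-5): L=0.8904, (cx,cy)=(0.9805,-0.1965)
member 8 (4-5): L=1.6413, (cx,cy)=(0.2230,0.9748)
member 9 (4-6): L=0.7940, (cx,cy)=(1.0000,0.0000)
member 10 (5-6): L=1.6563, (cx,cy)=(0.2584,-0.9660)
solve A·x = −loads:
  F[0-1] = -1134.2370 N (compression)
  F[0-2] = +3081.4867 N (tension)
  F[1-2] = +1071.2825 N (tension)
  F[1-3] = -547.8208 N (compression)
  F[2-3] = -1053.7104 N (compression)
  F[2-4] = +3562.3498 N (tension)
  F[3-4] = +1381.5843 N (tension)
  F[3-5] = -1146.9128 N (compression)
  F[4-5] = +2199.9588 N (tension)
  F[4-6] = +633.9720 N (tension)
  F[5-6] = -2453.3177 N (compression)
  Rx@0 = -2817.2600 N
  Ry@0 = +1103.0312 N
  Ry@6 = +2369.9888 N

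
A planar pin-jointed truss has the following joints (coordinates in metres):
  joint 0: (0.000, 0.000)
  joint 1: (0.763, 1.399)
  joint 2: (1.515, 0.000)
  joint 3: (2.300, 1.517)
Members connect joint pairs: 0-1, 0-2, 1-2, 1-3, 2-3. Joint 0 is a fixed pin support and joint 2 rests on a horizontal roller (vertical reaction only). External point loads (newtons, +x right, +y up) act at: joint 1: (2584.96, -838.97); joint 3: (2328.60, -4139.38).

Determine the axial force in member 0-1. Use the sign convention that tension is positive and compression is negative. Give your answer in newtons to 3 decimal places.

N=4 nodes, M=5 members, R=3 reactions → 2N=8, M+R=8
member 0 (0-1): L=1.5935, (cx,cy)=(0.4788,0.8779)
member 1 (0-2): L=1.5150, (cx,cy)=(1.0000,0.0000)
member 2 (1-2): L=1.5883, (cx,cy)=(0.4735,-0.8808)
member 3 (1-3): L=1.5415, (cx,cy)=(0.9971,0.0765)
member 4 (2-3): L=1.7081, (cx,cy)=(0.4596,0.8881)
solve A·x = −loads:
  F[0-1] = +7343.6088 N (tension)
  F[0-2] = +1397.3802 N (tension)
  F[1-2] = -7866.1816 N (compression)
  F[1-3] = +4669.2534 N (tension)
  F[2-3] = -5063.1934 N (compression)
  Rx@0 = -4913.5600 N
  Ry@0 = -6447.0978 N
  Ry@2 = +11425.4478 N

7343.609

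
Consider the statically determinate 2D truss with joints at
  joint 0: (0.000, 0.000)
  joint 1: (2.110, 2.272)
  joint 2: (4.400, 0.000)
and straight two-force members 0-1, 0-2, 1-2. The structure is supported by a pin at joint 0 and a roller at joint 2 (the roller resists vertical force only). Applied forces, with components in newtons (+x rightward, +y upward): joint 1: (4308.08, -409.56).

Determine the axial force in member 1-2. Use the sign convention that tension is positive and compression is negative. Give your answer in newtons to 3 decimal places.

N=3 nodes, M=3 members, R=3 reactions → 2N=6, M+R=6
member 0 (0-1): L=3.1007, (cx,cy)=(0.6805,0.7327)
member 1 (0-2): L=4.4000, (cx,cy)=(1.0000,0.0000)
member 2 (1-2): L=3.2258, (cx,cy)=(0.7099,-0.7043)
solve A·x = −loads:
  F[0-1] = +2744.9816 N (tension)
  F[0-2] = +2440.1185 N (tension)
  F[1-2] = -3437.3131 N (compression)
  Rx@0 = -4308.0800 N
  Ry@0 = -2011.3785 N
  Ry@2 = +2420.9385 N

-3437.313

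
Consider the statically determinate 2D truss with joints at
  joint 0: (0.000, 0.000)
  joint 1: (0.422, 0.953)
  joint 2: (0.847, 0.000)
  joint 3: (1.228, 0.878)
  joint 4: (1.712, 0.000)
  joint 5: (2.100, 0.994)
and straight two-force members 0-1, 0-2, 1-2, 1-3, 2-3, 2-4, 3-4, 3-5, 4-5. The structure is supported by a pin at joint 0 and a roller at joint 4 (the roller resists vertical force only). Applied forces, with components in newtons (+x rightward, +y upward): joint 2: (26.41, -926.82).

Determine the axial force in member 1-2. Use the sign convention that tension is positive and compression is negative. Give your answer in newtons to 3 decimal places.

N=6 nodes, M=9 members, R=3 reactions → 2N=12, M+R=12
member 0 (0-1): L=1.0423, (cx,cy)=(0.4049,0.9144)
member 1 (0-2): L=0.8470, (cx,cy)=(1.0000,0.0000)
member 2 (1-2): L=1.0435, (cx,cy)=(0.4073,-0.9133)
member 3 (1-3): L=0.8095, (cx,cy)=(0.9957,-0.0927)
member 4 (2-3): L=0.9571, (cx,cy)=(0.3981,0.9174)
member 5 (2-4): L=0.8650, (cx,cy)=(1.0000,0.0000)
member 6 (3-4): L=1.0026, (cx,cy)=(0.4828,-0.8758)
member 7 (3-5): L=0.8797, (cx,cy)=(0.9913,0.1319)
member 8 (4-5): L=1.0670, (cx,cy)=(0.3636,0.9315)
solve A·x = −loads:
  F[0-1] = -512.1396 N (compression)
  F[0-2] = +233.7711 N (tension)
  F[1-2] = +556.9786 N (tension)
  F[1-3] = -436.0910 N (compression)
  F[2-3] = +455.8043 N (tension)
  F[2-4] = +252.7702 N (tension)
  F[3-4] = -523.5930 N (compression)
  F[3-5] = +0.0000 N (tension)
  F[4-5] = -0.0000 N (compression)
  Rx@0 = -26.4100 N
  Ry@0 = +468.2823 N
  Ry@4 = +458.5377 N

556.979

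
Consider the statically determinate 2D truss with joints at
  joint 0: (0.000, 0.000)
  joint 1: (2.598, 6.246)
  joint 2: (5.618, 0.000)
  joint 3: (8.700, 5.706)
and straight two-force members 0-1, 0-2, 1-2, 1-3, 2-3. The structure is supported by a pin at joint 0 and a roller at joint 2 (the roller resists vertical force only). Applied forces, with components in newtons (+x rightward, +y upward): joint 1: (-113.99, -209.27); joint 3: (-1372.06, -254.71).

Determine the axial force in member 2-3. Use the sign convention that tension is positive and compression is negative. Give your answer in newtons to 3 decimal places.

N=4 nodes, M=5 members, R=3 reactions → 2N=8, M+R=8
member 0 (0-1): L=6.7648, (cx,cy)=(0.3840,0.9233)
member 1 (0-2): L=5.6180, (cx,cy)=(1.0000,0.0000)
member 2 (1-2): L=6.9378, (cx,cy)=(0.4353,-0.9003)
member 3 (1-3): L=6.1258, (cx,cy)=(0.9961,-0.0882)
member 4 (2-3): L=6.4851, (cx,cy)=(0.4752,0.8799)
solve A·x = −loads:
  F[0-1] = -1617.0536 N (compression)
  F[0-2] = -865.0230 N (compression)
  F[1-2] = +1541.7742 N (tension)
  F[1-3] = -1182.7714 N (compression)
  F[2-3] = -407.9899 N (compression)
  Rx@0 = +1486.0500 N
  Ry@0 = +1493.0465 N
  Ry@2 = -1029.0665 N

-407.990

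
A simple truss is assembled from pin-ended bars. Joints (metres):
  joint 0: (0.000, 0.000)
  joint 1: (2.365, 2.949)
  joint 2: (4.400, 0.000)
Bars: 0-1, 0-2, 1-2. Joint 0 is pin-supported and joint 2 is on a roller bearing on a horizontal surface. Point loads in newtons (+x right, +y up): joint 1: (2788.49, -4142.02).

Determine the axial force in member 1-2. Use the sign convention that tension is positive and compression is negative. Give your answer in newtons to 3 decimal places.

N=3 nodes, M=3 members, R=3 reactions → 2N=6, M+R=6
member 0 (0-1): L=3.7802, (cx,cy)=(0.6256,0.7801)
member 1 (0-2): L=4.4000, (cx,cy)=(1.0000,0.0000)
member 2 (1-2): L=3.5830, (cx,cy)=(0.5680,-0.8231)
solve A·x = −loads:
  F[0-1] = -59.9423 N (compression)
  F[0-2] = +2825.9917 N (tension)
  F[1-2] = -4975.6774 N (compression)
  Rx@0 = -2788.4900 N
  Ry@0 = +46.7622 N
  Ry@2 = +4095.2578 N

-4975.677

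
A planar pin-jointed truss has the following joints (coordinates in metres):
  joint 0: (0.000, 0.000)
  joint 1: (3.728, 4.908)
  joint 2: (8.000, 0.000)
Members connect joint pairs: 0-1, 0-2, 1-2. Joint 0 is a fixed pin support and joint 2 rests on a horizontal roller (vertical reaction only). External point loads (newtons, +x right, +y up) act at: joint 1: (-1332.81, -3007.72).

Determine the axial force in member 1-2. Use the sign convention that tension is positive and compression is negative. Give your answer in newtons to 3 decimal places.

N=3 nodes, M=3 members, R=3 reactions → 2N=6, M+R=6
member 0 (0-1): L=6.1633, (cx,cy)=(0.6049,0.7963)
member 1 (0-2): L=8.0000, (cx,cy)=(1.0000,0.0000)
member 2 (1-2): L=6.5068, (cx,cy)=(0.6565,-0.7543)
solve A·x = −loads:
  F[0-1] = -3043.7349 N (compression)
  F[0-2] = +508.2519 N (tension)
  F[1-2] = -774.1323 N (compression)
  Rx@0 = +1332.8100 N
  Ry@0 = +2423.8014 N
  Ry@2 = +583.9186 N

-774.132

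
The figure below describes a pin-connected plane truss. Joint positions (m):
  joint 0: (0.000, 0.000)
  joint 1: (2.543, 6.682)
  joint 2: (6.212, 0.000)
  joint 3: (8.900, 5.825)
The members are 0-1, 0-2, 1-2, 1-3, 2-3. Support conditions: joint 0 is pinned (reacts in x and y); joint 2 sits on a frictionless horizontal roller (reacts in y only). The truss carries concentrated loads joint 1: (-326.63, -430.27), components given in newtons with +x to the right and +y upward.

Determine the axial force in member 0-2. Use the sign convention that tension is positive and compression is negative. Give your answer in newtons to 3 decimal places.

N=4 nodes, M=5 members, R=3 reactions → 2N=8, M+R=8
member 0 (0-1): L=7.1495, (cx,cy)=(0.3557,0.9346)
member 1 (0-2): L=6.2120, (cx,cy)=(1.0000,0.0000)
member 2 (1-2): L=7.6230, (cx,cy)=(0.4813,-0.8766)
member 3 (1-3): L=6.4145, (cx,cy)=(0.9910,-0.1336)
member 4 (2-3): L=6.4153, (cx,cy)=(0.4190,0.9080)
solve A·x = −loads:
  F[0-1] = -647.8390 N (compression)
  F[0-2] = -96.2021 N (compression)
  F[1-2] = +199.8778 N (tension)
  F[1-3] = -0.0000 N (tension)
  F[2-3] = +0.0000 N (tension)
  Rx@0 = +326.6300 N
  Ry@0 = +605.4736 N
  Ry@2 = -175.2036 N

-96.202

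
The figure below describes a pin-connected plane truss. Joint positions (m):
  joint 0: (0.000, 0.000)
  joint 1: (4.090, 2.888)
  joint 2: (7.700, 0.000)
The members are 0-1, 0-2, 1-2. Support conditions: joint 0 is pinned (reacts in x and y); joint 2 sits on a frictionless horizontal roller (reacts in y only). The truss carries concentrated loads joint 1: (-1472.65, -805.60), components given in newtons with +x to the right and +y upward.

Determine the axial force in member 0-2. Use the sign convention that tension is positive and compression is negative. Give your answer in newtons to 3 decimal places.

-155.537

N=3 nodes, M=3 members, R=3 reactions → 2N=6, M+R=6
member 0 (0-1): L=5.0069, (cx,cy)=(0.8169,0.5768)
member 1 (0-2): L=7.7000, (cx,cy)=(1.0000,0.0000)
member 2 (1-2): L=4.6231, (cx,cy)=(0.7809,-0.6247)
solve A·x = −loads:
  F[0-1] = -1612.3714 N (compression)
  F[0-2] = -155.5372 N (compression)
  F[1-2] = +199.1848 N (tension)
  Rx@0 = +1472.6500 N
  Ry@0 = +930.0298 N
  Ry@2 = -124.4298 N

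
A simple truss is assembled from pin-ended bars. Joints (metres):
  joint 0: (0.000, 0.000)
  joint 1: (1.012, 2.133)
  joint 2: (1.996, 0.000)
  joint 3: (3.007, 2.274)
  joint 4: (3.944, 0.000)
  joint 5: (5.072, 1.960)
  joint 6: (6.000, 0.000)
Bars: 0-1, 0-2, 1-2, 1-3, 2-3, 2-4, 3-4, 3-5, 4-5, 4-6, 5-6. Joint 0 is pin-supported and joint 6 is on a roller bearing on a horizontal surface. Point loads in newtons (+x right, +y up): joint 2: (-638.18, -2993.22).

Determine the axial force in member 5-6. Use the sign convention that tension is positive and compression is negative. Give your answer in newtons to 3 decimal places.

-1101.715

N=7 nodes, M=11 members, R=3 reactions → 2N=14, M+R=14
member 0 (0-1): L=2.3609, (cx,cy)=(0.4287,0.9035)
member 1 (0-2): L=1.9960, (cx,cy)=(1.0000,0.0000)
member 2 (1-2): L=2.3490, (cx,cy)=(0.4189,-0.9080)
member 3 (1-3): L=2.0000, (cx,cy)=(0.9975,0.0705)
member 4 (2-3): L=2.4886, (cx,cy)=(0.4063,0.9138)
member 5 (2-4): L=1.9480, (cx,cy)=(1.0000,0.0000)
member 6 (3-4): L=2.4595, (cx,cy)=(0.3810,-0.9246)
member 7 (3-5): L=2.0887, (cx,cy)=(0.9886,-0.1503)
member 8 (4-5): L=2.2614, (cx,cy)=(0.4988,0.8667)
member 9 (4-6): L=2.0560, (cx,cy)=(1.0000,0.0000)
member 10 (5-6): L=2.1686, (cx,cy)=(0.4279,-0.9038)
solve A·x = −loads:
  F[0-1] = -2210.8923 N (compression)
  F[0-2] = +309.5205 N (tension)
  F[1-2] = +2058.8866 N (tension)
  F[1-3] = -1814.6757 N (compression)
  F[2-3] = +1229.7304 N (tension)
  F[2-4] = +1310.5819 N (tension)
  F[3-4] = -919.0044 N (compression)
  F[3-5] = -971.5048 N (compression)
  F[4-5] = +980.3660 N (tension)
  F[4-6] = +471.4545 N (tension)
  F[5-6] = -1101.7153 N (compression)
  Rx@0 = +638.1800 N
  Ry@0 = +1997.4755 N
  Ry@6 = +995.7445 N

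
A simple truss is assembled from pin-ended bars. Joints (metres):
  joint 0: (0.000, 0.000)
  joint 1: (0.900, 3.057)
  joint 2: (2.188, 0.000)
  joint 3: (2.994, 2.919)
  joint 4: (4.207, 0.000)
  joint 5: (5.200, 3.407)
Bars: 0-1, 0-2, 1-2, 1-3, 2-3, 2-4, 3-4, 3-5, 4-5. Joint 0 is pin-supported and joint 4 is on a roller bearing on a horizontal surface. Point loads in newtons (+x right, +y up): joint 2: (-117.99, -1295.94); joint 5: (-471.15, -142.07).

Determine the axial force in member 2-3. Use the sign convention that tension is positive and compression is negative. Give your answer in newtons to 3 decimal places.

N=6 nodes, M=9 members, R=3 reactions → 2N=12, M+R=12
member 0 (0-1): L=3.1867, (cx,cy)=(0.2824,0.9593)
member 1 (0-2): L=2.1880, (cx,cy)=(1.0000,0.0000)
member 2 (1-2): L=3.3173, (cx,cy)=(0.3883,-0.9215)
member 3 (1-3): L=2.0985, (cx,cy)=(0.9978,-0.0658)
member 4 (2-3): L=3.0282, (cx,cy)=(0.2662,0.9639)
member 5 (2-4): L=2.0190, (cx,cy)=(1.0000,0.0000)
member 6 (3-4): L=3.1610, (cx,cy)=(0.3837,-0.9234)
member 7 (3-5): L=2.2593, (cx,cy)=(0.9764,0.2160)
member 8 (4-5): L=3.5488, (cx,cy)=(0.2798,0.9601)
solve A·x = −loads:
  F[0-1] = -1011.1257 N (compression)
  F[0-2] = -303.5767 N (compression)
  F[1-2] = +1103.6057 N (tension)
  F[1-3] = -715.6121 N (compression)
  F[2-3] = +289.3557 N (tension)
  F[2-4] = +165.8977 N (tension)
  F[3-4] = -463.0439 N (compression)
  F[3-5] = -470.4651 N (compression)
  F[4-5] = -42.1360 N (compression)
  Rx@0 = +589.1400 N
  Ry@0 = +969.9633 N
  Ry@4 = +468.0467 N

289.356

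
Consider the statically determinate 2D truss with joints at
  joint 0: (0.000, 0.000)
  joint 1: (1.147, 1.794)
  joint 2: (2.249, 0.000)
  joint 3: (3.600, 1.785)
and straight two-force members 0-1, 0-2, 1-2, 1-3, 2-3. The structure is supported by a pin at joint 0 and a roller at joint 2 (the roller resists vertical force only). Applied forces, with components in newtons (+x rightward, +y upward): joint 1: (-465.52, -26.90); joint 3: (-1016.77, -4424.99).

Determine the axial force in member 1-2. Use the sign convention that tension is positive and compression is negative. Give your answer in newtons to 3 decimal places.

-1762.810

N=4 nodes, M=5 members, R=3 reactions → 2N=8, M+R=8
member 0 (0-1): L=2.1293, (cx,cy)=(0.5387,0.8425)
member 1 (0-2): L=2.2490, (cx,cy)=(1.0000,0.0000)
member 2 (1-2): L=2.1054, (cx,cy)=(0.5234,-0.8521)
member 3 (1-3): L=2.4530, (cx,cy)=(1.0000,-0.0037)
member 4 (2-3): L=2.2386, (cx,cy)=(0.6035,0.7974)
solve A·x = −loads:
  F[0-1] = +1740.7630 N (tension)
  F[0-2] = -2419.9819 N (compression)
  F[1-2] = -1762.8102 N (compression)
  F[1-3] = +2325.8970 N (tension)
  F[2-3] = -5538.8090 N (compression)
  Rx@0 = +1482.2900 N
  Ry@0 = -1466.6253 N
  Ry@2 = +5918.5153 N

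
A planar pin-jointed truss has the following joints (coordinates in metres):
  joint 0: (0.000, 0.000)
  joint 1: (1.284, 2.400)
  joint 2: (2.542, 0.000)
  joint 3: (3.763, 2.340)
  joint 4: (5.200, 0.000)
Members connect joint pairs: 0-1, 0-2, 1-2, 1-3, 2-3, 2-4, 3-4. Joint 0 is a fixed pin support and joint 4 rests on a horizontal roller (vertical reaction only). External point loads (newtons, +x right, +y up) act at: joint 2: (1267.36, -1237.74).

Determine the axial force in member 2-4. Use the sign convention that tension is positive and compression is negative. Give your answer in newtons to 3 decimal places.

N=5 nodes, M=7 members, R=3 reactions → 2N=10, M+R=10
member 0 (0-1): L=2.7219, (cx,cy)=(0.4717,0.8817)
member 1 (0-2): L=2.5420, (cx,cy)=(1.0000,0.0000)
member 2 (1-2): L=2.7097, (cx,cy)=(0.4643,-0.8857)
member 3 (1-3): L=2.4797, (cx,cy)=(0.9997,-0.0242)
member 4 (2-3): L=2.6394, (cx,cy)=(0.4626,0.8866)
member 5 (2-4): L=2.6580, (cx,cy)=(1.0000,0.0000)
member 6 (3-4): L=2.7460, (cx,cy)=(0.5233,-0.8521)
solve A·x = −loads:
  F[0-1] = -717.5291 N (compression)
  F[0-2] = +1605.8414 N (tension)
  F[1-2] = +732.8686 N (tension)
  F[1-3] = -678.9183 N (compression)
  F[2-3] = +663.9530 N (tension)
  F[2-4] = +371.5716 N (tension)
  F[3-4] = -710.0482 N (compression)
  Rx@0 = -1267.3600 N
  Ry@0 = +632.6756 N
  Ry@4 = +605.0644 N

371.572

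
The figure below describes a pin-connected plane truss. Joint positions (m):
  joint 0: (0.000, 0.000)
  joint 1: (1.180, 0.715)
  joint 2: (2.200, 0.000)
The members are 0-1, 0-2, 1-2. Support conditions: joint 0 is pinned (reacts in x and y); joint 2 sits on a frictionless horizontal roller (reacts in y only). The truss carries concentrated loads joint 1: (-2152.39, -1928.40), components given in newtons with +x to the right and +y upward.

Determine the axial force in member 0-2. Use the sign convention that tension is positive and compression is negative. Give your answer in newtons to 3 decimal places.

N=3 nodes, M=3 members, R=3 reactions → 2N=6, M+R=6
member 0 (0-1): L=1.3797, (cx,cy)=(0.8552,0.5182)
member 1 (0-2): L=2.2000, (cx,cy)=(1.0000,0.0000)
member 2 (1-2): L=1.2456, (cx,cy)=(0.8189,-0.5740)
solve A·x = −loads:
  F[0-1] = -3075.1395 N (compression)
  F[0-2] = +477.6123 N (tension)
  F[1-2] = -583.2688 N (compression)
  Rx@0 = +2152.3900 N
  Ry@0 = +1593.6031 N
  Ry@2 = +334.7969 N

477.612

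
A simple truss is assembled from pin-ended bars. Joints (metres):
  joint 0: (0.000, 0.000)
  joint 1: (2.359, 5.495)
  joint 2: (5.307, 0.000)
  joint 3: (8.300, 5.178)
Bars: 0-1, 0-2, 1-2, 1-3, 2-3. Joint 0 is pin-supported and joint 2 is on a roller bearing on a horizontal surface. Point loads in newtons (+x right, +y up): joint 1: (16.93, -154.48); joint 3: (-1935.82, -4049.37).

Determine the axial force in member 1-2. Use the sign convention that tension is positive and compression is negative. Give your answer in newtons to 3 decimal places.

N=4 nodes, M=5 members, R=3 reactions → 2N=8, M+R=8
member 0 (0-1): L=5.9800, (cx,cy)=(0.3945,0.9189)
member 1 (0-2): L=5.3070, (cx,cy)=(1.0000,0.0000)
member 2 (1-2): L=6.2358, (cx,cy)=(0.4728,-0.8812)
member 3 (1-3): L=5.9495, (cx,cy)=(0.9986,-0.0533)
member 4 (2-3): L=5.9808, (cx,cy)=(0.5004,0.8658)
solve A·x = −loads:
  F[0-1] = +355.5153 N (tension)
  F[0-2] = -2059.1352 N (compression)
  F[1-2] = -569.8134 N (compression)
  F[1-3] = +393.2536 N (tension)
  F[2-3] = -4652.9692 N (compression)
  Rx@0 = +1918.8900 N
  Ry@0 = -326.6840 N
  Ry@2 = +4530.5340 N

-569.813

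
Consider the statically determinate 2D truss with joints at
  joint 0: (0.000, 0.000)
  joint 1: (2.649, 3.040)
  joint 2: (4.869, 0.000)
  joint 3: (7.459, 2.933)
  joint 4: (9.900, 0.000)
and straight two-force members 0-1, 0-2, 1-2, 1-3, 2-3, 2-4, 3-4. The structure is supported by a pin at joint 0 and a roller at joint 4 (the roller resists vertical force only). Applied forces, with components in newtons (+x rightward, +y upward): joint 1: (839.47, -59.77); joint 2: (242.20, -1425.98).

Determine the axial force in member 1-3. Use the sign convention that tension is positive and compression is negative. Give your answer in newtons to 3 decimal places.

-1640.767

N=5 nodes, M=7 members, R=3 reactions → 2N=10, M+R=10
member 0 (0-1): L=4.0322, (cx,cy)=(0.6570,0.7539)
member 1 (0-2): L=4.8690, (cx,cy)=(1.0000,0.0000)
member 2 (1-2): L=3.7643, (cx,cy)=(0.5898,-0.8076)
member 3 (1-3): L=4.8112, (cx,cy)=(0.9998,-0.0222)
member 4 (2-3): L=3.9129, (cx,cy)=(0.6619,0.7496)
member 5 (2-4): L=5.0310, (cx,cy)=(1.0000,0.0000)
member 6 (3-4): L=3.8159, (cx,cy)=(0.6397,-0.7686)
solve A·x = −loads:
  F[0-1] = -677.3301 N (compression)
  F[0-2] = +1526.6475 N (tension)
  F[1-2] = +603.4998 N (tension)
  F[1-3] = -1640.7674 N (compression)
  F[2-3] = +1252.1762 N (tension)
  F[2-4] = +811.5243 N (tension)
  F[3-4] = -1268.6123 N (compression)
  Rx@0 = -1081.6700 N
  Ry@0 = +510.6575 N
  Ry@4 = +975.0925 N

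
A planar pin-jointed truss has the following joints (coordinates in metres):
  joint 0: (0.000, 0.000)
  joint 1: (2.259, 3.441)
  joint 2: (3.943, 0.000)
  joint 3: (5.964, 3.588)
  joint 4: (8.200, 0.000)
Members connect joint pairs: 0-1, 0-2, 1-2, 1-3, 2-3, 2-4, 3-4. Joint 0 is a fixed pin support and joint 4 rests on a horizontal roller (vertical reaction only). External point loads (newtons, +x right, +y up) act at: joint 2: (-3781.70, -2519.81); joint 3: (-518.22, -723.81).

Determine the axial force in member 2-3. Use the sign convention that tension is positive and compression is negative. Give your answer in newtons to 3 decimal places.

N=5 nodes, M=7 members, R=3 reactions → 2N=10, M+R=10
member 0 (0-1): L=4.1163, (cx,cy)=(0.5488,0.8360)
member 1 (0-2): L=3.9430, (cx,cy)=(1.0000,0.0000)
member 2 (1-2): L=3.8310, (cx,cy)=(0.4396,-0.8982)
member 3 (1-3): L=3.7079, (cx,cy)=(0.9992,0.0396)
member 4 (2-3): L=4.1180, (cx,cy)=(0.4908,0.8713)
member 5 (2-4): L=4.2570, (cx,cy)=(1.0000,0.0000)
member 6 (3-4): L=4.2277, (cx,cy)=(0.5289,-0.8487)
solve A·x = −loads:
  F[0-1] = -2072.2120 N (compression)
  F[0-2] = -3162.6907 N (compression)
  F[1-2] = +1842.5811 N (tension)
  F[1-3] = -1948.7144 N (compression)
  F[2-3] = +992.5432 N (tension)
  F[2-4] = +941.8535 N (tension)
  F[3-4] = -1780.8021 N (compression)
  Rx@0 = +4299.9200 N
  Ry@0 = +1732.2736 N
  Ry@4 = +1511.3464 N

992.543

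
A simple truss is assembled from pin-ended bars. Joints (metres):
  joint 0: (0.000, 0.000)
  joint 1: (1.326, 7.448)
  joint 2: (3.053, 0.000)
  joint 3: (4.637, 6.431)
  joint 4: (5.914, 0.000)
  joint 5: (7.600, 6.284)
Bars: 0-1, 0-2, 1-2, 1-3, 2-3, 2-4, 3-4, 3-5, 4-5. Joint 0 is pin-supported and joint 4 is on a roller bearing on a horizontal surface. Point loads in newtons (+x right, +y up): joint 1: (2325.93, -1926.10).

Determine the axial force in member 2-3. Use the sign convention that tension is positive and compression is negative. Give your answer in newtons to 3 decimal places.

3021.808

N=6 nodes, M=9 members, R=3 reactions → 2N=12, M+R=12
member 0 (0-1): L=7.5651, (cx,cy)=(0.1753,0.9845)
member 1 (0-2): L=3.0530, (cx,cy)=(1.0000,0.0000)
member 2 (1-2): L=7.6456, (cx,cy)=(0.2259,-0.9742)
member 3 (1-3): L=3.4637, (cx,cy)=(0.9559,-0.2936)
member 4 (2-3): L=6.6232, (cx,cy)=(0.2392,0.9710)
member 5 (2-4): L=2.8610, (cx,cy)=(1.0000,0.0000)
member 6 (3-4): L=6.5566, (cx,cy)=(0.1948,-0.9808)
member 7 (3-5): L=2.9666, (cx,cy)=(0.9988,-0.0496)
member 8 (4-5): L=6.5062, (cx,cy)=(0.2591,0.9658)
solve A·x = −loads:
  F[0-1] = +1457.5629 N (tension)
  F[0-2] = +2070.4510 N (tension)
  F[1-2] = -3011.9613 N (compression)
  F[1-3] = -1454.2023 N (compression)
  F[2-3] = +3021.8083 N (tension)
  F[2-4] = +667.4114 N (tension)
  F[3-4] = -3426.7214 N (compression)
  F[3-5] = -0.0000 N (tension)
  F[4-5] = +0.0000 N (tension)
  Rx@0 = -2325.9300 N
  Ry@0 = -1434.9983 N
  Ry@4 = +3361.0983 N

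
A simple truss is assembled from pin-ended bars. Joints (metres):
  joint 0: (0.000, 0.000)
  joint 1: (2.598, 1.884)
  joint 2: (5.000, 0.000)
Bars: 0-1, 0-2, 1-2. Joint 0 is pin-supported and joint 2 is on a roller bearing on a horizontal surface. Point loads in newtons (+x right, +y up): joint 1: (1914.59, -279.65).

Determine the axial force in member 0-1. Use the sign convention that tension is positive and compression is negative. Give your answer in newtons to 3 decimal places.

N=3 nodes, M=3 members, R=3 reactions → 2N=6, M+R=6
member 0 (0-1): L=3.2092, (cx,cy)=(0.8095,0.5871)
member 1 (0-2): L=5.0000, (cx,cy)=(1.0000,0.0000)
member 2 (1-2): L=3.0527, (cx,cy)=(0.7868,-0.6172)
solve A·x = −loads:
  F[0-1] = +1000.0241 N (tension)
  F[0-2] = +1105.0267 N (tension)
  F[1-2] = -1404.3838 N (compression)
  Rx@0 = -1914.5900 N
  Ry@0 = -587.0737 N
  Ry@2 = +866.7237 N

1000.024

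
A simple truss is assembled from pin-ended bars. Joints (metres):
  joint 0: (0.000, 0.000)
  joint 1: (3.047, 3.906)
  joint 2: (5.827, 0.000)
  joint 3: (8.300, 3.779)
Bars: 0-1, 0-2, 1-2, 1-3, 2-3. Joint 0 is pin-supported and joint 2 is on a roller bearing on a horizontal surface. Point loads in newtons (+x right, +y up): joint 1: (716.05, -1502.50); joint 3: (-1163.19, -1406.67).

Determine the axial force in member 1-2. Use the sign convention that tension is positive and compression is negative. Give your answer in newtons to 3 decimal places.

N=4 nodes, M=5 members, R=3 reactions → 2N=8, M+R=8
member 0 (0-1): L=4.9539, (cx,cy)=(0.6151,0.7885)
member 1 (0-2): L=5.8270, (cx,cy)=(1.0000,0.0000)
member 2 (1-2): L=4.7943, (cx,cy)=(0.5799,-0.8147)
member 3 (1-3): L=5.2545, (cx,cy)=(0.9997,-0.0242)
member 4 (2-3): L=4.5163, (cx,cy)=(0.5476,0.8368)
solve A·x = −loads:
  F[0-1] = -499.9670 N (compression)
  F[0-2] = -139.6243 N (compression)
  F[1-2] = -1353.2463 N (compression)
  F[1-3] = -238.9473 N (compression)
  F[2-3] = -1688.0033 N (compression)
  Rx@0 = +447.1400 N
  Ry@0 = +394.2095 N
  Ry@2 = +2514.9605 N

-1353.246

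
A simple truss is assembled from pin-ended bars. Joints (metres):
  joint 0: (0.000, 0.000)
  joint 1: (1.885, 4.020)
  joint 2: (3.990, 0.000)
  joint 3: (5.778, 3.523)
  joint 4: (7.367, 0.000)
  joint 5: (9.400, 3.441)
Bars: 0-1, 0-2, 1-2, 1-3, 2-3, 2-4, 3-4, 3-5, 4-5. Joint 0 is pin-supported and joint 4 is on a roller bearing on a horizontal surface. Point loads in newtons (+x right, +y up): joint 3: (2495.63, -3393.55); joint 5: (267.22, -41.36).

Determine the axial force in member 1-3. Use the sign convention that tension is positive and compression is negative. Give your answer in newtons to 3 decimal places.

640.911

N=6 nodes, M=9 members, R=3 reactions → 2N=12, M+R=12
member 0 (0-1): L=4.4400, (cx,cy)=(0.4245,0.9054)
member 1 (0-2): L=3.9900, (cx,cy)=(1.0000,0.0000)
member 2 (1-2): L=4.5378, (cx,cy)=(0.4639,-0.8859)
member 3 (1-3): L=3.9246, (cx,cy)=(0.9919,-0.1266)
member 4 (2-3): L=3.9508, (cx,cy)=(0.4526,0.8917)
member 5 (2-4): L=3.3770, (cx,cy)=(1.0000,0.0000)
member 6 (3-4): L=3.8648, (cx,cy)=(0.4111,-0.9116)
member 7 (3-5): L=3.6229, (cx,cy)=(0.9997,-0.0226)
member 8 (4-5): L=3.9967, (cx,cy)=(0.5087,0.8610)
solve A·x = −loads:
  F[0-1] = +660.1597 N (tension)
  F[0-2] = +2482.5797 N (tension)
  F[1-2] = -766.3142 N (compression)
  F[1-3] = +640.9107 N (tension)
  F[2-3] = +761.3026 N (tension)
  F[2-4] = +1782.5552 N (tension)
  F[3-4] = -4385.6066 N (compression)
  F[3-5] = +287.8803 N (tension)
  F[4-5] = -40.4713 N (compression)
  Rx@0 = -2762.8500 N
  Ry@0 = -597.7117 N
  Ry@4 = +4032.6217 N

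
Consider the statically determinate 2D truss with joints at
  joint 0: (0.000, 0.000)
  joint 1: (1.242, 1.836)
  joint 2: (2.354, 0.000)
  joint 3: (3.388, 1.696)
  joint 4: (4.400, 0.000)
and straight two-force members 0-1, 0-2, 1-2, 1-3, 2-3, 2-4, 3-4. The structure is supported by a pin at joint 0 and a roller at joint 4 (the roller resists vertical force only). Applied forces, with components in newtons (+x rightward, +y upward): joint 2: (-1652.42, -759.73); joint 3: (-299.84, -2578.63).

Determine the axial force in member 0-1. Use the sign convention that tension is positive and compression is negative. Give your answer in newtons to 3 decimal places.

-1282.090

N=5 nodes, M=7 members, R=3 reactions → 2N=10, M+R=10
member 0 (0-1): L=2.2166, (cx,cy)=(0.5603,0.8283)
member 1 (0-2): L=2.3540, (cx,cy)=(1.0000,0.0000)
member 2 (1-2): L=2.1465, (cx,cy)=(0.5181,-0.8553)
member 3 (1-3): L=2.1506, (cx,cy)=(0.9979,-0.0651)
member 4 (2-3): L=1.9863, (cx,cy)=(0.5206,0.8538)
member 5 (2-4): L=2.0460, (cx,cy)=(1.0000,0.0000)
member 6 (3-4): L=1.9750, (cx,cy)=(0.5124,-0.8587)
solve A·x = −loads:
  F[0-1] = -1282.0902 N (compression)
  F[0-2] = -1233.8929 N (compression)
  F[1-2] = +1349.6401 N (tension)
  F[1-3] = -1420.5668 N (compression)
  F[2-3] = -462.2494 N (compression)
  F[2-4] = +1358.3391 N (tension)
  F[3-4] = -2650.8867 N (compression)
  Rx@0 = +1952.2600 N
  Ry@0 = +1061.9340 N
  Ry@4 = +2276.4260 N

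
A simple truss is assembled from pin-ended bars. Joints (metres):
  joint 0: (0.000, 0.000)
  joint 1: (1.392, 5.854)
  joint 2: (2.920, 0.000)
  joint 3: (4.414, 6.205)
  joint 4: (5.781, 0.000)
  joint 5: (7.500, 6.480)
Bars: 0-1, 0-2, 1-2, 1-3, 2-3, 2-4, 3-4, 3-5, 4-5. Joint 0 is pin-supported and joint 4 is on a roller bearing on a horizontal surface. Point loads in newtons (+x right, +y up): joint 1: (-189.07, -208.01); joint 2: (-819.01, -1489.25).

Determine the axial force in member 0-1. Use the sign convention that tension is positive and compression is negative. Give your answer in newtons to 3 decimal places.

-1116.698

N=6 nodes, M=9 members, R=3 reactions → 2N=12, M+R=12
member 0 (0-1): L=6.0172, (cx,cy)=(0.2313,0.9729)
member 1 (0-2): L=2.9200, (cx,cy)=(1.0000,0.0000)
member 2 (1-2): L=6.0501, (cx,cy)=(0.2526,-0.9676)
member 3 (1-3): L=3.0423, (cx,cy)=(0.9933,0.1154)
member 4 (2-3): L=6.3823, (cx,cy)=(0.2341,0.9722)
member 5 (2-4): L=2.8610, (cx,cy)=(1.0000,0.0000)
member 6 (3-4): L=6.3538, (cx,cy)=(0.2151,-0.9766)
member 7 (3-5): L=3.0982, (cx,cy)=(0.9961,0.0888)
member 8 (4-5): L=6.7041, (cx,cy)=(0.2564,0.9666)
solve A·x = −loads:
  F[0-1] = -1116.6981 N (compression)
  F[0-2] = -749.7476 N (compression)
  F[1-2] = +873.0441 N (tension)
  F[1-3] = -291.7032 N (compression)
  F[2-3] = +662.9266 N (tension)
  F[2-4] = +134.5748 N (tension)
  F[3-4] = -625.5017 N (compression)
  F[3-5] = +0.0000 N (tension)
  F[4-5] = -0.0000 N (compression)
  Rx@0 = +1008.0800 N
  Ry@0 = +1086.4065 N
  Ry@4 = +610.8535 N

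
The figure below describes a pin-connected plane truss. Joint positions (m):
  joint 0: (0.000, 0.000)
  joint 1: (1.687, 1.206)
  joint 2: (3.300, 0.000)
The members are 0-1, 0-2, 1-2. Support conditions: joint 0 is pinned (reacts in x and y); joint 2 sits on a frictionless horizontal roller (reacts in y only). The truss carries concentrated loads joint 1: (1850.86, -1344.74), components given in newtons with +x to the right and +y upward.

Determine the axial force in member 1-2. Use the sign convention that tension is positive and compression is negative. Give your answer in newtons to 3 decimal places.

-2277.614

N=3 nodes, M=3 members, R=3 reactions → 2N=6, M+R=6
member 0 (0-1): L=2.0737, (cx,cy)=(0.8135,0.5816)
member 1 (0-2): L=3.3000, (cx,cy)=(1.0000,0.0000)
member 2 (1-2): L=2.0140, (cx,cy)=(0.8009,-0.5988)
solve A·x = −loads:
  F[0-1] = +32.8645 N (tension)
  F[0-2] = +1824.1246 N (tension)
  F[1-2] = -2277.6137 N (compression)
  Rx@0 = -1850.8600 N
  Ry@0 = -19.1126 N
  Ry@2 = +1363.8526 N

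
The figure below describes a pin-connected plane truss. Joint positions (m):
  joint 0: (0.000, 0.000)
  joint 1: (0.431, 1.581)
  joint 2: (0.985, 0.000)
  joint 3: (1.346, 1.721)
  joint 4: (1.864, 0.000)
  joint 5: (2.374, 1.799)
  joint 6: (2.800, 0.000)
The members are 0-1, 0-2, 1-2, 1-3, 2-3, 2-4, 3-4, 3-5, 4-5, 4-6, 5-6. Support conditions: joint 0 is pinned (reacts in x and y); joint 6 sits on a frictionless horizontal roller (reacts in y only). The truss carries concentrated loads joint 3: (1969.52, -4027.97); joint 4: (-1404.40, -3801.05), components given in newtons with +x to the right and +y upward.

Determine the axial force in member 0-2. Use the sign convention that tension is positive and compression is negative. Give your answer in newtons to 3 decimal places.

N=7 nodes, M=11 members, R=3 reactions → 2N=14, M+R=14
member 0 (0-1): L=1.6387, (cx,cy)=(0.2630,0.9648)
member 1 (0-2): L=0.9850, (cx,cy)=(1.0000,0.0000)
member 2 (1-2): L=1.6753, (cx,cy)=(0.3307,-0.9437)
member 3 (1-3): L=0.9256, (cx,cy)=(0.9885,0.1512)
member 4 (2-3): L=1.7585, (cx,cy)=(0.2053,0.9787)
member 5 (2-4): L=0.8790, (cx,cy)=(1.0000,0.0000)
member 6 (3-4): L=1.7973, (cx,cy)=(0.2882,-0.9576)
member 7 (3-5): L=1.0310, (cx,cy)=(0.9971,0.0757)
member 8 (4-5): L=1.8699, (cx,cy)=(0.2727,0.9621)
member 9 (4-6): L=0.9360, (cx,cy)=(1.0000,0.0000)
member 10 (5-6): L=1.8488, (cx,cy)=(0.2304,-0.9731)
solve A·x = −loads:
  F[0-1] = -2230.2762 N (compression)
  F[0-2] = +1151.7142 N (tension)
  F[1-2] = +2073.7470 N (tension)
  F[1-3] = -1287.1815 N (compression)
  F[2-3] = -1999.6645 N (compression)
  F[2-4] = +2248.0131 N (tension)
  F[3-4] = -2198.5615 N (compression)
  F[3-5] = -3027.4306 N (compression)
  F[4-5] = +6139.0674 N (tension)
  F[4-6] = +1344.3668 N (tension)
  F[5-6] = -5834.2684 N (compression)
  Rx@0 = -565.1200 N
  Ry@0 = +2151.7526 N
  Ry@6 = +5677.2674 N

1151.714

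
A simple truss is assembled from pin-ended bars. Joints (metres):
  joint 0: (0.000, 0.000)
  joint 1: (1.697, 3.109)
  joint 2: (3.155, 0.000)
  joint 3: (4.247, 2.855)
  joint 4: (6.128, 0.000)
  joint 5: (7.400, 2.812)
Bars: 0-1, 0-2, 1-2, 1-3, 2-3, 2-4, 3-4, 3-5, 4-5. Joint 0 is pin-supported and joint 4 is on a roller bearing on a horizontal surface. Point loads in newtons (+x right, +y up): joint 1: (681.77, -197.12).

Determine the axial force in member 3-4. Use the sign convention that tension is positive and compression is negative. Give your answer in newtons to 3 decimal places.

-479.585

N=6 nodes, M=9 members, R=3 reactions → 2N=12, M+R=12
member 0 (0-1): L=3.5420, (cx,cy)=(0.4791,0.8778)
member 1 (0-2): L=3.1550, (cx,cy)=(1.0000,0.0000)
member 2 (1-2): L=3.4339, (cx,cy)=(0.4246,-0.9054)
member 3 (1-3): L=2.5626, (cx,cy)=(0.9951,-0.0991)
member 4 (2-3): L=3.0567, (cx,cy)=(0.3572,0.9340)
member 5 (2-4): L=2.9730, (cx,cy)=(1.0000,0.0000)
member 6 (3-4): L=3.4189, (cx,cy)=(0.5502,-0.8351)
member 7 (3-5): L=3.1533, (cx,cy)=(0.9999,-0.0136)
member 8 (4-5): L=3.0863, (cx,cy)=(0.4121,0.9111)
solve A·x = −loads:
  F[0-1] = +231.6808 N (tension)
  F[0-2] = +570.7696 N (tension)
  F[1-2] = -398.1332 N (compression)
  F[1-3] = -403.7140 N (compression)
  F[2-3] = +385.9316 N (tension)
  F[2-4] = +263.8533 N (tension)
  F[3-4] = -479.5852 N (compression)
  F[3-5] = -0.0000 N (compression)
  F[4-5] = +0.0000 N (tension)
  Rx@0 = -681.7700 N
  Ry@0 = -203.3590 N
  Ry@4 = +400.4790 N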